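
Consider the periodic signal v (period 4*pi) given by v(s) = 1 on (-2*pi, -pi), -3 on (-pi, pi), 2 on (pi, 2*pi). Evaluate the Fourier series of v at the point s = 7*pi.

s = 7*pi differs from s = -pi by 2 full period(s), and the series is 4*pi-periodic.
At s = -pi the one-sided limits are v(-pi^-) = 1 and v(-pi^+) = -3.
By Dirichlet's theorem the series converges to their average, [(1) + (-3)]/2 = -1.

-1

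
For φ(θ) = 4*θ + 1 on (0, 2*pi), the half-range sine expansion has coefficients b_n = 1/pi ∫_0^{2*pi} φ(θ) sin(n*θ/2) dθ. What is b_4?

-4

b_4 = 1/pi ∫_0^{2*pi} (4*θ + 1) sin(2*θ) dθ.
Integrating by parts (boundary term plus one more integral), an antiderivative of (4*θ + 1) sin(2*θ) is -2*θ*cos(2*θ) + sin(2*θ) - cos(2*θ)/2; evaluating from 0 to 2*pi: ∫_{0}^{2*pi} (4*θ + 1) sin(2*θ) dθ = (-4*pi - 1/2) - (-1/2) = -4*pi.
Hence b_4 = (1/pi)·(-4*pi) = -4.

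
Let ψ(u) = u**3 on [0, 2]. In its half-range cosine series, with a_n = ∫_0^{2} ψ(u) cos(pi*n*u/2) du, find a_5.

48*(4 - 25*pi**2)/(625*pi**4)

a_5 = ∫_0^{2} (u**3) cos(5*pi*u/2) du.
Integrating by parts three times (tabular method), an antiderivative of (u**3) cos(5*pi*u/2) is 2*u**3*sin(5*pi*u/2)/(5*pi) + 12*u**2*cos(5*pi*u/2)/(25*pi**2) - 48*u*sin(5*pi*u/2)/(125*pi**3) - 96*cos(5*pi*u/2)/(625*pi**4); evaluating from 0 to 2: ∫_{0}^{2} (u**3) cos(5*pi*u/2) du = (48*(2 - 25*pi**2)/(625*pi**4)) - (-96/(625*pi**4)) = 48*(4 - 25*pi**2)/(625*pi**4).
Hence a_5 = 48*(4 - 25*pi**2)/(625*pi**4).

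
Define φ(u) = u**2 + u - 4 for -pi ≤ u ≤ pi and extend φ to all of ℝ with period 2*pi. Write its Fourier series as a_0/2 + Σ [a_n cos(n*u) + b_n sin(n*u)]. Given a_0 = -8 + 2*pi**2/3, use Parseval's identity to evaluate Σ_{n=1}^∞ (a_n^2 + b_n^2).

Parseval: a_0^2/2 + Σ_{n≥1} (a_n^2+b_n^2) = 1/pi ∫_{-pi}^{pi} φ(u)^2 du = -14*pi**2/3 + 32 + 2*pi**4/5.
Subtract a_0^2/2 = 2*(12 - pi**2)**2/9: Σ (a_n^2+b_n^2) = 2*pi**2*(15 + 4*pi**2)/45.

2*pi**2*(15 + 4*pi**2)/45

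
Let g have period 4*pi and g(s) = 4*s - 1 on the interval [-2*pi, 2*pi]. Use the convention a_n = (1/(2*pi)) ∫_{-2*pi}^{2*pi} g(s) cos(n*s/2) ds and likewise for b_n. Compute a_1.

a_1 = (1/(2*pi)) ∫_{-2*pi}^{2*pi} g(s) cos(s/2) ds.
Integrating by parts (boundary term plus one more integral), an antiderivative of (4*s - 1) cos(s/2) is 8*s*sin(s/2) - 2*sin(s/2) + 16*cos(s/2); evaluating from -2*pi to 2*pi: ∫_{-2*pi}^{2*pi} (4*s - 1) cos(s/2) ds = (-16) - (-16) = 0.
Hence a_1 = (1/(2*pi))·(0) = 0.

0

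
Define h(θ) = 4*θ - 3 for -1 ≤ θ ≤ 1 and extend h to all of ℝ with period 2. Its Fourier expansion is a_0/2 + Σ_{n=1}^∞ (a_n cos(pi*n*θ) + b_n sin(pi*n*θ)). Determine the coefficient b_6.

-4/(3*pi)

b_6 = ∫_{-1}^{1} h(θ) sin(6*pi*θ) dθ.
Integrating by parts (boundary term plus one more integral), an antiderivative of (4*θ - 3) sin(6*pi*θ) is -2*θ*cos(6*pi*θ)/(3*pi) + sin(6*pi*θ)/(9*pi**2) + cos(6*pi*θ)/(2*pi); evaluating from -1 to 1: ∫_{-1}^{1} (4*θ - 3) sin(6*pi*θ) dθ = (-1/(6*pi)) - (7/(6*pi)) = -4/(3*pi).
Hence b_6 = -4/(3*pi).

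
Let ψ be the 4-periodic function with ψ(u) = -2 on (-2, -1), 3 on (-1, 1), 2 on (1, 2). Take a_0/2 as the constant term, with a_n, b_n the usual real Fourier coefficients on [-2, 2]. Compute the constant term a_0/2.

a_0 = 1/2 ∫_{-2}^{2} ψ(u) du = 1/2 · (6) = 3.
So the constant term a_0/2 = 3/2.

3/2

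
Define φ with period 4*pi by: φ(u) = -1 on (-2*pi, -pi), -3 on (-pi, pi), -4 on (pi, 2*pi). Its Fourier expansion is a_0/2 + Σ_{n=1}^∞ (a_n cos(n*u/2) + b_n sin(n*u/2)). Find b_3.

b_3 = (1/(2*pi)) ∫_{-2*pi}^{2*pi} φ(u) sin(3*u/2) du.
Split the integral at the breakpoints.
Directly, an antiderivative of (-1) sin(3*u/2) is 2*cos(3*u/2)/3; evaluating from -2*pi to -pi: ∫_{-2*pi}^{-pi} (-1) sin(3*u/2) du = (0) - (-2/3) = 2/3.
Directly, an antiderivative of (-3) sin(3*u/2) is 2*cos(3*u/2); evaluating from -pi to pi: ∫_{-pi}^{pi} (-3) sin(3*u/2) du = (0) - (0) = 0.
Directly, an antiderivative of (-4) sin(3*u/2) is 8*cos(3*u/2)/3; evaluating from pi to 2*pi: ∫_{pi}^{2*pi} (-4) sin(3*u/2) du = (-8/3) - (0) = -8/3.
Summing the pieces and multiplying by (1/(2*pi)) gives b_3 = -1/pi.

-1/pi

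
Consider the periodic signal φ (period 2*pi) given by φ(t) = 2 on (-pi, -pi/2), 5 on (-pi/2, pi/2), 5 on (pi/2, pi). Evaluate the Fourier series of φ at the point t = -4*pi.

t = -4*pi differs from t = 0 by -2 full period(s), and the series is 2*pi-periodic.
φ is continuous at t = 0 with value 5, so the series converges to 5 there.

5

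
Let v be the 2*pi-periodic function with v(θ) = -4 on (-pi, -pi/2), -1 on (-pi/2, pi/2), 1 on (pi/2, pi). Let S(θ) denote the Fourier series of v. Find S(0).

v is continuous at θ = 0 with value -1, so the series converges to -1 there.

-1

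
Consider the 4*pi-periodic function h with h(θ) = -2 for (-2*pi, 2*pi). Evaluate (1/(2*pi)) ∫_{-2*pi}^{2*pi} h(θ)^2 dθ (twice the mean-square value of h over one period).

(1/(2*pi)) ∫_{-2*pi}^{2*pi} h(θ)^2 dθ = (1/(2*pi)) · (16*pi) = 8.

8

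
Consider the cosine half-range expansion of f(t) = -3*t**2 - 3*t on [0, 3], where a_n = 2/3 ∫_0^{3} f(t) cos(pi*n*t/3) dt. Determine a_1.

144/pi**2

a_1 = 2/3 ∫_0^{3} (-3*t**2 - 3*t) cos(pi*t/3) dt.
Integrating by parts twice (tabular method), an antiderivative of (-3*t**2 - 3*t) cos(pi*t/3) is -9*t**2*sin(pi*t/3)/pi - 9*t*sin(pi*t/3)/pi - 54*t*cos(pi*t/3)/pi**2 + 162*sin(pi*t/3)/pi**3 - 27*cos(pi*t/3)/pi**2; evaluating from 0 to 3: ∫_{0}^{3} (-3*t**2 - 3*t) cos(pi*t/3) dt = (189/pi**2) - (-27/pi**2) = 216/pi**2.
Hence a_1 = (2/3)·(216/pi**2) = 144/pi**2.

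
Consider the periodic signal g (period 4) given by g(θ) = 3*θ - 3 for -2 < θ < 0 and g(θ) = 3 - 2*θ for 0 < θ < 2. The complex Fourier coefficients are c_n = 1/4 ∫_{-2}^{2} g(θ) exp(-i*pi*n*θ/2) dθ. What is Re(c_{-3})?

10/(9*pi**2)

Since g is real-valued, Re(c_{-3}) = 1/4 ∫_{-2}^{2} g(θ) cos(-3*pi*θ/2) dθ = a_{3}/2.
Split the integral at the breakpoints.
Integrating by parts (boundary term plus one more integral), an antiderivative of (3*θ - 3) cos(-3*pi*θ/2) is 2*θ*sin(3*pi*θ/2)/pi - 2*sin(3*pi*θ/2)/pi + 4*cos(3*pi*θ/2)/(3*pi**2); evaluating from -2 to 0: ∫_{-2}^{0} (3*θ - 3) cos(-3*pi*θ/2) dθ = (4/(3*pi**2)) - (-4/(3*pi**2)) = 8/(3*pi**2).
Integrating by parts (boundary term plus one more integral), an antiderivative of (3 - 2*θ) cos(-3*pi*θ/2) is -4*θ*sin(3*pi*θ/2)/(3*pi) + 2*sin(3*pi*θ/2)/pi - 8*cos(3*pi*θ/2)/(9*pi**2); evaluating from 0 to 2: ∫_{0}^{2} (3 - 2*θ) cos(-3*pi*θ/2) dθ = (8/(9*pi**2)) - (-8/(9*pi**2)) = 16/(9*pi**2).
So ∫_{-2}^{2} g(θ) cos(-3*pi*θ/2) dθ = 40/(9*pi**2).
Hence Re(c_{-3}) = (1/4)·(40/(9*pi**2)) = 10/(9*pi**2).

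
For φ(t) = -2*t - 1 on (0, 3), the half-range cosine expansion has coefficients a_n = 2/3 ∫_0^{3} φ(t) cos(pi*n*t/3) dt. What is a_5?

a_5 = 2/3 ∫_0^{3} (-2*t - 1) cos(5*pi*t/3) dt.
Integrating by parts (boundary term plus one more integral), an antiderivative of (-2*t - 1) cos(5*pi*t/3) is -6*t*sin(5*pi*t/3)/(5*pi) - 3*sin(5*pi*t/3)/(5*pi) - 18*cos(5*pi*t/3)/(25*pi**2); evaluating from 0 to 3: ∫_{0}^{3} (-2*t - 1) cos(5*pi*t/3) dt = (18/(25*pi**2)) - (-18/(25*pi**2)) = 36/(25*pi**2).
Hence a_5 = (2/3)·(36/(25*pi**2)) = 24/(25*pi**2).

24/(25*pi**2)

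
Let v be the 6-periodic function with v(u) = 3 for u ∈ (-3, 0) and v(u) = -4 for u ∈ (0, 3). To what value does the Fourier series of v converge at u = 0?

-1/2

At u = 0 the one-sided limits are v(0^-) = 3 and v(0^+) = -4.
By Dirichlet's theorem the series converges to their average, [(3) + (-4)]/2 = -1/2.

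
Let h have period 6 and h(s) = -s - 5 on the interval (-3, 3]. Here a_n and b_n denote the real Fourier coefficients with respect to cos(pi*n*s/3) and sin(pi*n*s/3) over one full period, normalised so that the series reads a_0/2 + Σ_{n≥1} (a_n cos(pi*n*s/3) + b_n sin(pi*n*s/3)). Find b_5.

b_5 = 1/3 ∫_{-3}^{3} h(s) sin(5*pi*s/3) ds.
Integrating by parts (boundary term plus one more integral), an antiderivative of (-s - 5) sin(5*pi*s/3) is 3*s*cos(5*pi*s/3)/(5*pi) - 9*sin(5*pi*s/3)/(25*pi**2) + 3*cos(5*pi*s/3)/pi; evaluating from -3 to 3: ∫_{-3}^{3} (-s - 5) sin(5*pi*s/3) ds = (-24/(5*pi)) - (-6/(5*pi)) = -18/(5*pi).
Hence b_5 = (1/3)·(-18/(5*pi)) = -6/(5*pi).

-6/(5*pi)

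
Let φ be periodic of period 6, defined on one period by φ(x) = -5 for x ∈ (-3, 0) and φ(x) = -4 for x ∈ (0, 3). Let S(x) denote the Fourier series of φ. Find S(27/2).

-4

x = 27/2 differs from x = 3/2 by 2 full period(s), and the series is 6-periodic.
φ is continuous at x = 3/2 with value -4, so the series converges to -4 there.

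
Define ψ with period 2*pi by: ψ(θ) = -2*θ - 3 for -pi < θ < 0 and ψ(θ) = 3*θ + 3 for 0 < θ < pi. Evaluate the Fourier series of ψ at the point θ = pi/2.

3 + 3*pi/2

ψ is continuous at θ = pi/2 with value 3 + 3*pi/2, so the series converges to 3 + 3*pi/2 there.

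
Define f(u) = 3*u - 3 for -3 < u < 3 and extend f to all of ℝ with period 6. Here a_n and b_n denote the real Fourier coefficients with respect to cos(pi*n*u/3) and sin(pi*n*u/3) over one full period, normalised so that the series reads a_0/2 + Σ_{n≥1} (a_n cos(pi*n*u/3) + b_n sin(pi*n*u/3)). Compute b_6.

b_6 = 1/3 ∫_{-3}^{3} f(u) sin(2*pi*u) du.
Integrating by parts (boundary term plus one more integral), an antiderivative of (3*u - 3) sin(2*pi*u) is -3*u*cos(2*pi*u)/(2*pi) + 3*sin(2*pi*u)/(4*pi**2) + 3*cos(2*pi*u)/(2*pi); evaluating from -3 to 3: ∫_{-3}^{3} (3*u - 3) sin(2*pi*u) du = (-3/pi) - (6/pi) = -9/pi.
Hence b_6 = (1/3)·(-9/pi) = -3/pi.

-3/pi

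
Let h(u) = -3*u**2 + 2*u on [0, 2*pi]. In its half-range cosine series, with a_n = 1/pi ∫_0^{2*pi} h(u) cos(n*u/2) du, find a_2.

-12

a_2 = 1/pi ∫_0^{2*pi} (-3*u**2 + 2*u) cos(u) du.
Integrating by parts twice (tabular method), an antiderivative of (-3*u**2 + 2*u) cos(u) is -3*u**2*sin(u) + 2*u*sin(u) - 6*u*cos(u) + 6*sin(u) + 2*cos(u); evaluating from 0 to 2*pi: ∫_{0}^{2*pi} (-3*u**2 + 2*u) cos(u) du = (2 - 12*pi) - (2) = -12*pi.
Hence a_2 = (1/pi)·(-12*pi) = -12.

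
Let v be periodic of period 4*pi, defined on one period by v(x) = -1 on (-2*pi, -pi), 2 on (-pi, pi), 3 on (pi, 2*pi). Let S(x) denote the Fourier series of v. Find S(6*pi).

1

x = 6*pi differs from x = 2*pi by 1 full period(s), and the series is 4*pi-periodic.
At x = 2*pi the one-sided limits are v(2*pi^-) = 3 and v(2*pi^+) = -1.
By Dirichlet's theorem the series converges to their average, [(3) + (-1)]/2 = 1.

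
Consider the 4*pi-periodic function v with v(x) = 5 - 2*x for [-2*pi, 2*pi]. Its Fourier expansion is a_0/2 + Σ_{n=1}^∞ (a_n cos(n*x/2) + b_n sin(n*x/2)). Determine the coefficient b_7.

b_7 = (1/(2*pi)) ∫_{-2*pi}^{2*pi} v(x) sin(7*x/2) dx.
Integrating by parts (boundary term plus one more integral), an antiderivative of (5 - 2*x) sin(7*x/2) is 4*x*cos(7*x/2)/7 - 8*sin(7*x/2)/49 - 10*cos(7*x/2)/7; evaluating from -2*pi to 2*pi: ∫_{-2*pi}^{2*pi} (5 - 2*x) sin(7*x/2) dx = (10/7 - 8*pi/7) - (10/7 + 8*pi/7) = -16*pi/7.
Hence b_7 = (1/(2*pi))·(-16*pi/7) = -8/7.

-8/7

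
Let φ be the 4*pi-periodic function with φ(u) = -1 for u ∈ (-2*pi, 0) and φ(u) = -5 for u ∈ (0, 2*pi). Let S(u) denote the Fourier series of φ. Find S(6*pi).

u = 6*pi differs from u = 2*pi by 1 full period(s), and the series is 4*pi-periodic.
At u = 2*pi the one-sided limits are φ(2*pi^-) = -5 and φ(2*pi^+) = -1.
By Dirichlet's theorem the series converges to their average, [(-5) + (-1)]/2 = -3.

-3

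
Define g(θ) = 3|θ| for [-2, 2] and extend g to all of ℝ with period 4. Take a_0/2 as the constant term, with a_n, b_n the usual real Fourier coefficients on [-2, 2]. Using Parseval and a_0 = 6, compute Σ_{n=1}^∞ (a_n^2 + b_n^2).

Parseval: a_0^2/2 + Σ_{n≥1} (a_n^2+b_n^2) = 1/2 ∫_{-2}^{2} g(θ)^2 dθ = 24.
Subtract a_0^2/2 = 18: Σ (a_n^2+b_n^2) = 6.

6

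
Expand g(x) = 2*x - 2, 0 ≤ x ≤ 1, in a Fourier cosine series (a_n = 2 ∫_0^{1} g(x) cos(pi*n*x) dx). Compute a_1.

a_1 = 2 ∫_0^{1} (2*x - 2) cos(pi*x) dx.
Integrating by parts (boundary term plus one more integral), an antiderivative of (2*x - 2) cos(pi*x) is 2*x*sin(pi*x)/pi - 2*sin(pi*x)/pi + 2*cos(pi*x)/pi**2; evaluating from 0 to 1: ∫_{0}^{1} (2*x - 2) cos(pi*x) dx = (-2/pi**2) - (2/pi**2) = -4/pi**2.
Hence a_1 = 2·(-4/pi**2) = -8/pi**2.

-8/pi**2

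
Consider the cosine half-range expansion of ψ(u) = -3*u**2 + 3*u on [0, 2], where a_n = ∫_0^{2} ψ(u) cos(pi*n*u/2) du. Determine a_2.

a_2 = ∫_0^{2} (-3*u**2 + 3*u) cos(pi*u) du.
Integrating by parts twice (tabular method), an antiderivative of (-3*u**2 + 3*u) cos(pi*u) is -3*u**2*sin(pi*u)/pi + 3*u*sin(pi*u)/pi - 6*u*cos(pi*u)/pi**2 + 6*sin(pi*u)/pi**3 + 3*cos(pi*u)/pi**2; evaluating from 0 to 2: ∫_{0}^{2} (-3*u**2 + 3*u) cos(pi*u) du = (-9/pi**2) - (3/pi**2) = -12/pi**2.
Hence a_2 = -12/pi**2.

-12/pi**2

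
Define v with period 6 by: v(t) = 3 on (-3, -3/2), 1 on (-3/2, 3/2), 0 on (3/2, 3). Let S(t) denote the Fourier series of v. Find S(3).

3/2

t = 3 differs from t = -3 by 1 full period(s), and the series is 6-periodic.
At t = -3 the one-sided limits are v(-3^-) = 0 and v(-3^+) = 3.
By Dirichlet's theorem the series converges to their average, [(0) + (3)]/2 = 3/2.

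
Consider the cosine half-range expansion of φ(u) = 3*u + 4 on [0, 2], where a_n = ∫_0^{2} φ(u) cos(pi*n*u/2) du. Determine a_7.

a_7 = ∫_0^{2} (3*u + 4) cos(7*pi*u/2) du.
Integrating by parts (boundary term plus one more integral), an antiderivative of (3*u + 4) cos(7*pi*u/2) is 6*u*sin(7*pi*u/2)/(7*pi) + 8*sin(7*pi*u/2)/(7*pi) + 12*cos(7*pi*u/2)/(49*pi**2); evaluating from 0 to 2: ∫_{0}^{2} (3*u + 4) cos(7*pi*u/2) du = (-12/(49*pi**2)) - (12/(49*pi**2)) = -24/(49*pi**2).
Hence a_7 = -24/(49*pi**2).

-24/(49*pi**2)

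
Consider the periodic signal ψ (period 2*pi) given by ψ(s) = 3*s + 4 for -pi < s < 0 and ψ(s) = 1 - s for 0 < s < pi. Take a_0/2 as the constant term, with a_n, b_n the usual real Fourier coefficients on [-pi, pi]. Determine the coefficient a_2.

a_2 = 1/pi ∫_{-pi}^{pi} ψ(s) cos(2*s) ds.
Split the integral at the breakpoints.
Integrating by parts (boundary term plus one more integral), an antiderivative of (3*s + 4) cos(2*s) is 3*s*sin(2*s)/2 + 2*sin(2*s) + 3*cos(2*s)/4; evaluating from -pi to 0: ∫_{-pi}^{0} (3*s + 4) cos(2*s) ds = (3/4) - (3/4) = 0.
Integrating by parts (boundary term plus one more integral), an antiderivative of (1 - s) cos(2*s) is -s*sin(2*s)/2 + sin(2*s)/2 - cos(2*s)/4; evaluating from 0 to pi: ∫_{0}^{pi} (1 - s) cos(2*s) ds = (-1/4) - (-1/4) = 0.
Summing the pieces and multiplying by (1/pi) gives a_2 = 0.

0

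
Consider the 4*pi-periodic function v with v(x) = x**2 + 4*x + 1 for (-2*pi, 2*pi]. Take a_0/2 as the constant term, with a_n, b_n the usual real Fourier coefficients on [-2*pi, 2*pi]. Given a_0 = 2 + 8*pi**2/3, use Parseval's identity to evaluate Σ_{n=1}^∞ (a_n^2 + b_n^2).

128*pi**2*(pi**2 + 15)/45

Parseval: a_0^2/2 + Σ_{n≥1} (a_n^2+b_n^2) = (1/(2*pi)) ∫_{-2*pi}^{2*pi} v(x)^2 dx = 2 + 48*pi**2 + 32*pi**4/5.
Subtract a_0^2/2 = 2*(3 + 4*pi**2)**2/9: Σ (a_n^2+b_n^2) = 128*pi**2*(pi**2 + 15)/45.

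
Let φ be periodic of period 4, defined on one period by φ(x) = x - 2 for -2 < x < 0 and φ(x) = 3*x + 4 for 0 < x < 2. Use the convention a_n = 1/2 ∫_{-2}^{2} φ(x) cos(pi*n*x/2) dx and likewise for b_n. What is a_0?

4

a_0 = 1/2 ∫_{-2}^{2} φ(x) dx = 1/2 · (8) = 4.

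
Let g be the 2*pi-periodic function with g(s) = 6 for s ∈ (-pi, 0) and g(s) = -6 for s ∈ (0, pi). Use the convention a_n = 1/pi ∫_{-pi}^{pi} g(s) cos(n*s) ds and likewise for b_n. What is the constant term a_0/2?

0

a_0 = 1/pi ∫_{-pi}^{pi} g(s) ds = 1/pi · (0) = 0.
So the constant term a_0/2 = 0.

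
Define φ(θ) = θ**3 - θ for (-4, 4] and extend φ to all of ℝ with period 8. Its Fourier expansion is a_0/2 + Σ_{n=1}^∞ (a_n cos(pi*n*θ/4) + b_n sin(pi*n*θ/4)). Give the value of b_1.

b_1 = 1/4 ∫_{-4}^{4} φ(θ) sin(pi*θ/4) dθ.
φ is odd and sin(pi*θ/4) is odd, so the integrand is even and b_1 = 1/2 ∫_0^{4} φ(θ) sin(pi*θ/4) dθ.
Integrating by parts three times (tabular method), an antiderivative of (θ**3 - θ) sin(pi*θ/4) is -4*θ**3*cos(pi*θ/4)/pi + 48*θ**2*sin(pi*θ/4)/pi**2 + 4*θ*cos(pi*θ/4)/pi + 384*θ*cos(pi*θ/4)/pi**3 - 1536*sin(pi*θ/4)/pi**4 - 16*sin(pi*θ/4)/pi**2; evaluating from 0 to 4: ∫_{0}^{4} (θ**3 - θ) sin(pi*θ/4) dθ = (-1536/pi**3 + 240/pi) - (0) = -1536/pi**3 + 240/pi.
Hence b_1 = (1/2)·(-1536/pi**3 + 240/pi) = -768/pi**3 + 120/pi.

-768/pi**3 + 120/pi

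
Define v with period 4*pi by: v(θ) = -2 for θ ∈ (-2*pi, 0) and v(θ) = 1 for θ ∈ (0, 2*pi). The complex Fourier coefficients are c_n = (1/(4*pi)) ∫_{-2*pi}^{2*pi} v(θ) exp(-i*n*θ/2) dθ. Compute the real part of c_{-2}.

Since v is real-valued, Re(c_{-2}) = (1/(4*pi)) ∫_{-2*pi}^{2*pi} v(θ) cos(-θ) dθ = a_{2}/2.
Split the integral at the breakpoints.
Directly, an antiderivative of (-2) cos(-θ) is -2*sin(θ); evaluating from -2*pi to 0: ∫_{-2*pi}^{0} (-2) cos(-θ) dθ = (0) - (0) = 0.
Directly, an antiderivative of (1) cos(-θ) is sin(θ); evaluating from 0 to 2*pi: ∫_{0}^{2*pi} (1) cos(-θ) dθ = (0) - (0) = 0.
So ∫_{-2*pi}^{2*pi} v(θ) cos(-θ) dθ = 0.
Hence Re(c_{-2}) = (1/(4*pi))·(0) = 0.

0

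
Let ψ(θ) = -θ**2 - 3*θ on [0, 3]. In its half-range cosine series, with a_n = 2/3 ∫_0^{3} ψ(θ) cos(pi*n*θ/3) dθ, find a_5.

a_5 = 2/3 ∫_0^{3} (-θ**2 - 3*θ) cos(5*pi*θ/3) dθ.
Integrating by parts twice (tabular method), an antiderivative of (-θ**2 - 3*θ) cos(5*pi*θ/3) is -3*θ**2*sin(5*pi*θ/3)/(5*pi) - 9*θ*sin(5*pi*θ/3)/(5*pi) - 18*θ*cos(5*pi*θ/3)/(25*pi**2) + 54*sin(5*pi*θ/3)/(125*pi**3) - 27*cos(5*pi*θ/3)/(25*pi**2); evaluating from 0 to 3: ∫_{0}^{3} (-θ**2 - 3*θ) cos(5*pi*θ/3) dθ = (81/(25*pi**2)) - (-27/(25*pi**2)) = 108/(25*pi**2).
Hence a_5 = (2/3)·(108/(25*pi**2)) = 72/(25*pi**2).

72/(25*pi**2)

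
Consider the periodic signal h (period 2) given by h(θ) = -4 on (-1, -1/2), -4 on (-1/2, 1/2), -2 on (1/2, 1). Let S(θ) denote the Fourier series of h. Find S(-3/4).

h is continuous at θ = -3/4 with value -4, so the series converges to -4 there.

-4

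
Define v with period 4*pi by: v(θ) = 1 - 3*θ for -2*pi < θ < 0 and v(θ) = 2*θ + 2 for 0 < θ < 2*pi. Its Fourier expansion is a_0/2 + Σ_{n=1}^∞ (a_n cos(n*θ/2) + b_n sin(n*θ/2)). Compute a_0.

3 + 5*pi

a_0 = (1/(2*pi)) ∫_{-2*pi}^{2*pi} v(θ) dθ = (1/(2*pi)) · (2*pi*(3 + 5*pi)) = 3 + 5*pi.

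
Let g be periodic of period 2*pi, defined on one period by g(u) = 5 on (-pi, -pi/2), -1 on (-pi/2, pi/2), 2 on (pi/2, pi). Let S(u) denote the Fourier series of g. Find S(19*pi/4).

u = 19*pi/4 differs from u = 3*pi/4 by 2 full period(s), and the series is 2*pi-periodic.
g is continuous at u = 3*pi/4 with value 2, so the series converges to 2 there.

2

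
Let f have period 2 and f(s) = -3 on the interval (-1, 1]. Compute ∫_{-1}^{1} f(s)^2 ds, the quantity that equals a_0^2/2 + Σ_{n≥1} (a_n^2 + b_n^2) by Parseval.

18

∫_{-1}^{1} f(s)^2 ds = 18.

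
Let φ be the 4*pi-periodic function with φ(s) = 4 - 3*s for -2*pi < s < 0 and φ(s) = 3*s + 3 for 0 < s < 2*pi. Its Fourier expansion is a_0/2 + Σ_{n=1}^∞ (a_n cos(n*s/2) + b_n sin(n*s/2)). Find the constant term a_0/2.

a_0 = (1/(2*pi)) ∫_{-2*pi}^{2*pi} φ(s) ds = (1/(2*pi)) · (2*pi*(7 + 6*pi)) = 7 + 6*pi.
So the constant term a_0/2 = 7/2 + 3*pi.

7/2 + 3*pi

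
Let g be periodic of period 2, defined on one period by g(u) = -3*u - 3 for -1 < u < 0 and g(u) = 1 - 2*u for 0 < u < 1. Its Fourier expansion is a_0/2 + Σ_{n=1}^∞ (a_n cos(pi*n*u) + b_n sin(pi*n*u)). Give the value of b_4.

5/(4*pi)

b_4 = ∫_{-1}^{1} g(u) sin(4*pi*u) du.
Split the integral at the breakpoints.
Integrating by parts (boundary term plus one more integral), an antiderivative of (-3*u - 3) sin(4*pi*u) is 3*u*cos(4*pi*u)/(4*pi) - 3*sin(4*pi*u)/(16*pi**2) + 3*cos(4*pi*u)/(4*pi); evaluating from -1 to 0: ∫_{-1}^{0} (-3*u - 3) sin(4*pi*u) du = (3/(4*pi)) - (0) = 3/(4*pi).
Integrating by parts (boundary term plus one more integral), an antiderivative of (1 - 2*u) sin(4*pi*u) is u*cos(4*pi*u)/(2*pi) - sin(4*pi*u)/(8*pi**2) - cos(4*pi*u)/(4*pi); evaluating from 0 to 1: ∫_{0}^{1} (1 - 2*u) sin(4*pi*u) du = (1/(4*pi)) - (-1/(4*pi)) = 1/(2*pi).
Summing the pieces gives b_4 = 5/(4*pi).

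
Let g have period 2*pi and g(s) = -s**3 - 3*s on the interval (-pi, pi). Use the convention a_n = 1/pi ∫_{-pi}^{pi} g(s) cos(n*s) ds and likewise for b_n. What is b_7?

-2*pi**2/7 - 282/343

b_7 = 1/pi ∫_{-pi}^{pi} g(s) sin(7*s) ds.
g is odd and sin(7*s) is odd, so the integrand is even and b_7 = 2/pi ∫_0^{pi} g(s) sin(7*s) ds.
Integrating by parts three times (tabular method), an antiderivative of (-s**3 - 3*s) sin(7*s) is s**3*cos(7*s)/7 - 3*s**2*sin(7*s)/49 + 141*s*cos(7*s)/343 - 141*sin(7*s)/2401; evaluating from 0 to pi: ∫_{0}^{pi} (-s**3 - 3*s) sin(7*s) ds = (-pi*(141 + 49*pi**2)/343) - (0) = -pi*(141 + 49*pi**2)/343.
Hence b_7 = (2/pi)·(-pi*(141 + 49*pi**2)/343) = -2*pi**2/7 - 282/343.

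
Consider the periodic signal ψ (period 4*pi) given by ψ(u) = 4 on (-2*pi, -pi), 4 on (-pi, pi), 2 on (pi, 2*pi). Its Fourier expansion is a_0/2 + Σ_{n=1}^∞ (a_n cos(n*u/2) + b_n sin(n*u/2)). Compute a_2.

a_2 = (1/(2*pi)) ∫_{-2*pi}^{2*pi} ψ(u) cos(u) du.
Split the integral at the breakpoints.
Directly, an antiderivative of (4) cos(u) is 4*sin(u); evaluating from -2*pi to -pi: ∫_{-2*pi}^{-pi} (4) cos(u) du = (0) - (0) = 0.
Directly, an antiderivative of (4) cos(u) is 4*sin(u); evaluating from -pi to pi: ∫_{-pi}^{pi} (4) cos(u) du = (0) - (0) = 0.
Directly, an antiderivative of (2) cos(u) is 2*sin(u); evaluating from pi to 2*pi: ∫_{pi}^{2*pi} (2) cos(u) du = (0) - (0) = 0.
Summing the pieces and multiplying by (1/(2*pi)) gives a_2 = 0.

0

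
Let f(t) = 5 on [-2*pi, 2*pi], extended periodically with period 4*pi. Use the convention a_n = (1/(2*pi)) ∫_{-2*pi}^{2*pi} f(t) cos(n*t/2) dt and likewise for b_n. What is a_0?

a_0 = (1/(2*pi)) ∫_{-2*pi}^{2*pi} f(t) dt = (1/(2*pi)) · (20*pi) = 10.

10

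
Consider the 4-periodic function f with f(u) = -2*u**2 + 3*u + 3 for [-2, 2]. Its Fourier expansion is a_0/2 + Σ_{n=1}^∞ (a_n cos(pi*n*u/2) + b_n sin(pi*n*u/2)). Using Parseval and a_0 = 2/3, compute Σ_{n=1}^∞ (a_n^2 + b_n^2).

1592/45

Parseval: a_0^2/2 + Σ_{n≥1} (a_n^2+b_n^2) = 1/2 ∫_{-2}^{2} f(u)^2 du = 178/5.
Subtract a_0^2/2 = 2/9: Σ (a_n^2+b_n^2) = 1592/45.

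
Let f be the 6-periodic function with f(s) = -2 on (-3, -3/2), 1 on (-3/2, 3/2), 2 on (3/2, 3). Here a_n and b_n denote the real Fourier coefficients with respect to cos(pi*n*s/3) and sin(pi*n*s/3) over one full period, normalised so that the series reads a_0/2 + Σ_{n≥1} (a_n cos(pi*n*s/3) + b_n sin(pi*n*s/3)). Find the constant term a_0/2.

1/2

a_0 = 1/3 ∫_{-3}^{3} f(s) ds = 1/3 · (3) = 1.
So the constant term a_0/2 = 1/2.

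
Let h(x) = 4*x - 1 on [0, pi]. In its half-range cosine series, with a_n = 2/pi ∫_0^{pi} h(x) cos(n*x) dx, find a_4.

0

a_4 = 2/pi ∫_0^{pi} (4*x - 1) cos(4*x) dx.
Integrating by parts (boundary term plus one more integral), an antiderivative of (4*x - 1) cos(4*x) is x*sin(4*x) - sin(4*x)/4 + cos(4*x)/4; evaluating from 0 to pi: ∫_{0}^{pi} (4*x - 1) cos(4*x) dx = (1/4) - (1/4) = 0.
Hence a_4 = (2/pi)·(0) = 0.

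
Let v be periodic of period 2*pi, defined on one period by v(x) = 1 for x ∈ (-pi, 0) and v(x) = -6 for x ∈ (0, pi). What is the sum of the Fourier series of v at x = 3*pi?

x = 3*pi differs from x = -pi by 2 full period(s), and the series is 2*pi-periodic.
At x = -pi the one-sided limits are v(-pi^-) = -6 and v(-pi^+) = 1.
By Dirichlet's theorem the series converges to their average, [(-6) + (1)]/2 = -5/2.

-5/2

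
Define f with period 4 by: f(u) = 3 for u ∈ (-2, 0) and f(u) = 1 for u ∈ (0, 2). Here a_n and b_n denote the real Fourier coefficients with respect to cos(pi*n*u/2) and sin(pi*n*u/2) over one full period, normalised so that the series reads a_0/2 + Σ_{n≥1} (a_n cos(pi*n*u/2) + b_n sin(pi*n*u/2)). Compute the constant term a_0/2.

2

a_0 = 1/2 ∫_{-2}^{2} f(u) du = 1/2 · (8) = 4.
So the constant term a_0/2 = 2.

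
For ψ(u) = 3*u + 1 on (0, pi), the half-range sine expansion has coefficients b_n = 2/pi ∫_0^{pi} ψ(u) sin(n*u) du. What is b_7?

b_7 = 2/pi ∫_0^{pi} (3*u + 1) sin(7*u) du.
Integrating by parts (boundary term plus one more integral), an antiderivative of (3*u + 1) sin(7*u) is -3*u*cos(7*u)/7 + 3*sin(7*u)/49 - cos(7*u)/7; evaluating from 0 to pi: ∫_{0}^{pi} (3*u + 1) sin(7*u) du = (1/7 + 3*pi/7) - (-1/7) = 2/7 + 3*pi/7.
Hence b_7 = (2/pi)·(2/7 + 3*pi/7) = 2*(2 + 3*pi)/(7*pi).

2*(2 + 3*pi)/(7*pi)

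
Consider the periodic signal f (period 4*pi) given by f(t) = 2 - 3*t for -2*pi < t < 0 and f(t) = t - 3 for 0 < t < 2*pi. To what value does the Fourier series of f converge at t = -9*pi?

t = -9*pi differs from t = -pi by -2 full period(s), and the series is 4*pi-periodic.
f is continuous at t = -pi with value 2 + 3*pi, so the series converges to 2 + 3*pi there.

2 + 3*pi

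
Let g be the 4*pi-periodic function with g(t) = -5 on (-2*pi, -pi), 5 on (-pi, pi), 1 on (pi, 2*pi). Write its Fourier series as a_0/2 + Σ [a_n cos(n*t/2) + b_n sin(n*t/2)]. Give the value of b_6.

-2/pi

b_6 = (1/(2*pi)) ∫_{-2*pi}^{2*pi} g(t) sin(3*t) dt.
Split the integral at the breakpoints.
Directly, an antiderivative of (-5) sin(3*t) is 5*cos(3*t)/3; evaluating from -2*pi to -pi: ∫_{-2*pi}^{-pi} (-5) sin(3*t) dt = (-5/3) - (5/3) = -10/3.
Directly, an antiderivative of (5) sin(3*t) is -5*cos(3*t)/3; evaluating from -pi to pi: ∫_{-pi}^{pi} (5) sin(3*t) dt = (5/3) - (5/3) = 0.
Directly, an antiderivative of (1) sin(3*t) is -cos(3*t)/3; evaluating from pi to 2*pi: ∫_{pi}^{2*pi} (1) sin(3*t) dt = (-1/3) - (1/3) = -2/3.
Summing the pieces and multiplying by (1/(2*pi)) gives b_6 = -2/pi.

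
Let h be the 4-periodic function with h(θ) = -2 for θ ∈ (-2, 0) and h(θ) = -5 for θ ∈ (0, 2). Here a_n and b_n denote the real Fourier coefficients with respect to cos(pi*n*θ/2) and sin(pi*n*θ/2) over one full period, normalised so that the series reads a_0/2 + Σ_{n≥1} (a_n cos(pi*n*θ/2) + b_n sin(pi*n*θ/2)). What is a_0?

a_0 = 1/2 ∫_{-2}^{2} h(θ) dθ = 1/2 · (-14) = -7.

-7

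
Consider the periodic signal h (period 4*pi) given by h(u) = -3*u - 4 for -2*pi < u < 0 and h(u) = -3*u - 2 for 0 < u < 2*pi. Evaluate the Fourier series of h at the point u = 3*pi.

u = 3*pi differs from u = -pi by 1 full period(s), and the series is 4*pi-periodic.
h is continuous at u = -pi with value -4 + 3*pi, so the series converges to -4 + 3*pi there.

-4 + 3*pi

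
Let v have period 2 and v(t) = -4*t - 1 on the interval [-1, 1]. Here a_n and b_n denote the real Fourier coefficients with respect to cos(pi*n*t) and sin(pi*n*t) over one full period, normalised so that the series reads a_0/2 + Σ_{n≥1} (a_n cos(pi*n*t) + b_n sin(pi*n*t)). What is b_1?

b_1 = ∫_{-1}^{1} v(t) sin(pi*t) dt.
Integrating by parts (boundary term plus one more integral), an antiderivative of (-4*t - 1) sin(pi*t) is 4*t*cos(pi*t)/pi - 4*sin(pi*t)/pi**2 + cos(pi*t)/pi; evaluating from -1 to 1: ∫_{-1}^{1} (-4*t - 1) sin(pi*t) dt = (-5/pi) - (3/pi) = -8/pi.
Hence b_1 = -8/pi.

-8/pi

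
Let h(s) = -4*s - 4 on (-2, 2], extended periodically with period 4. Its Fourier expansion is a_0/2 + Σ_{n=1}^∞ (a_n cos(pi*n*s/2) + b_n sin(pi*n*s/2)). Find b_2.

8/pi

b_2 = 1/2 ∫_{-2}^{2} h(s) sin(pi*s) ds.
Integrating by parts (boundary term plus one more integral), an antiderivative of (-4*s - 4) sin(pi*s) is 4*s*cos(pi*s)/pi - 4*sin(pi*s)/pi**2 + 4*cos(pi*s)/pi; evaluating from -2 to 2: ∫_{-2}^{2} (-4*s - 4) sin(pi*s) ds = (12/pi) - (-4/pi) = 16/pi.
Hence b_2 = (1/2)·(16/pi) = 8/pi.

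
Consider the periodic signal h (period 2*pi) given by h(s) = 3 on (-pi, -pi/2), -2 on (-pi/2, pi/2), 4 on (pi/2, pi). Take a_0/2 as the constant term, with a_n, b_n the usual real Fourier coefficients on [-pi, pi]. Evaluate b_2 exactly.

b_2 = 1/pi ∫_{-pi}^{pi} h(s) sin(2*s) ds.
Split the integral at the breakpoints.
Directly, an antiderivative of (3) sin(2*s) is -3*cos(2*s)/2; evaluating from -pi to -pi/2: ∫_{-pi}^{-pi/2} (3) sin(2*s) ds = (3/2) - (-3/2) = 3.
Directly, an antiderivative of (-2) sin(2*s) is cos(2*s); evaluating from -pi/2 to pi/2: ∫_{-pi/2}^{pi/2} (-2) sin(2*s) ds = (-1) - (-1) = 0.
Directly, an antiderivative of (4) sin(2*s) is -2*cos(2*s); evaluating from pi/2 to pi: ∫_{pi/2}^{pi} (4) sin(2*s) ds = (-2) - (2) = -4.
Summing the pieces and multiplying by (1/pi) gives b_2 = -1/pi.

-1/pi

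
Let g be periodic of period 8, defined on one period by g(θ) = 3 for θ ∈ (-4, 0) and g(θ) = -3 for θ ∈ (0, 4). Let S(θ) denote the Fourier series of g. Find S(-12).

θ = -12 differs from θ = 4 by -2 full period(s), and the series is 8-periodic.
At θ = 4 the one-sided limits are g(4^-) = -3 and g(4^+) = 3.
By Dirichlet's theorem the series converges to their average, [(-3) + (3)]/2 = 0.

0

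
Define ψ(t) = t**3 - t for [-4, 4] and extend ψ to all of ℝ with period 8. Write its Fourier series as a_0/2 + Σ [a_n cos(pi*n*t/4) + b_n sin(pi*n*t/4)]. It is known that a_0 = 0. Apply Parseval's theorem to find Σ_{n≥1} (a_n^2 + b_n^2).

102496/105

Parseval: a_0^2/2 + Σ_{n≥1} (a_n^2+b_n^2) = 1/4 ∫_{-4}^{4} ψ(t)^2 dt = 102496/105.
Subtract a_0^2/2 = 0: Σ (a_n^2+b_n^2) = 102496/105.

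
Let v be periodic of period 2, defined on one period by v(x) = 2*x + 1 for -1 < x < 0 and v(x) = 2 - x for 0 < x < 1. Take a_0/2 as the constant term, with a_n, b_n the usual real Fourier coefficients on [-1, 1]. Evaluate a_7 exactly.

6/(49*pi**2)

a_7 = ∫_{-1}^{1} v(x) cos(7*pi*x) dx.
Split the integral at the breakpoints.
Integrating by parts (boundary term plus one more integral), an antiderivative of (2*x + 1) cos(7*pi*x) is 2*x*sin(7*pi*x)/(7*pi) + sin(7*pi*x)/(7*pi) + 2*cos(7*pi*x)/(49*pi**2); evaluating from -1 to 0: ∫_{-1}^{0} (2*x + 1) cos(7*pi*x) dx = (2/(49*pi**2)) - (-2/(49*pi**2)) = 4/(49*pi**2).
Integrating by parts (boundary term plus one more integral), an antiderivative of (2 - x) cos(7*pi*x) is -x*sin(7*pi*x)/(7*pi) + 2*sin(7*pi*x)/(7*pi) - cos(7*pi*x)/(49*pi**2); evaluating from 0 to 1: ∫_{0}^{1} (2 - x) cos(7*pi*x) dx = (1/(49*pi**2)) - (-1/(49*pi**2)) = 2/(49*pi**2).
Summing the pieces gives a_7 = 6/(49*pi**2).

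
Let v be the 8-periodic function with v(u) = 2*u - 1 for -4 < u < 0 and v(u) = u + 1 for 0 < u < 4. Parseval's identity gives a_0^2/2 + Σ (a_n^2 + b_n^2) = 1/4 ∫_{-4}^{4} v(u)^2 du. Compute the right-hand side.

122/3

1/4 ∫_{-4}^{4} v(u)^2 du = 1/4 · (488/3) = 122/3.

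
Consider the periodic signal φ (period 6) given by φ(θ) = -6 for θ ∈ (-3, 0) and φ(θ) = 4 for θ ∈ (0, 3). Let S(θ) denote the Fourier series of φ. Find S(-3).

-1

θ = -3 differs from θ = 3 by -1 full period(s), and the series is 6-periodic.
At θ = 3 the one-sided limits are φ(3^-) = 4 and φ(3^+) = -6.
By Dirichlet's theorem the series converges to their average, [(4) + (-6)]/2 = -1.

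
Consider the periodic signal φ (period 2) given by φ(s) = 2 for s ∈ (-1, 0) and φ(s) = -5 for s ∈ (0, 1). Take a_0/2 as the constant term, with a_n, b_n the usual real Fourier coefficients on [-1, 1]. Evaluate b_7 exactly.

-2/pi

b_7 = ∫_{-1}^{1} φ(s) sin(7*pi*s) ds.
Split the integral at the breakpoints.
Directly, an antiderivative of (2) sin(7*pi*s) is -2*cos(7*pi*s)/(7*pi); evaluating from -1 to 0: ∫_{-1}^{0} (2) sin(7*pi*s) ds = (-2/(7*pi)) - (2/(7*pi)) = -4/(7*pi).
Directly, an antiderivative of (-5) sin(7*pi*s) is 5*cos(7*pi*s)/(7*pi); evaluating from 0 to 1: ∫_{0}^{1} (-5) sin(7*pi*s) ds = (-5/(7*pi)) - (5/(7*pi)) = -10/(7*pi).
Summing the pieces gives b_7 = -2/pi.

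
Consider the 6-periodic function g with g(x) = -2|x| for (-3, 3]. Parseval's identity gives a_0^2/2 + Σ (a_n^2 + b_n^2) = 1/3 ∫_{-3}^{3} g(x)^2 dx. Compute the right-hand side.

1/3 ∫_{-3}^{3} g(x)^2 dx = 1/3 · (72) = 24.

24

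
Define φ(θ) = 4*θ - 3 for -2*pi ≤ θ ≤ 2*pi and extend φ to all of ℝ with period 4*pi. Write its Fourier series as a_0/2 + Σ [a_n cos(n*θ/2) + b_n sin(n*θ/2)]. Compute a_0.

-6

a_0 = (1/(2*pi)) ∫_{-2*pi}^{2*pi} φ(θ) dθ = (1/(2*pi)) · (-12*pi) = -6.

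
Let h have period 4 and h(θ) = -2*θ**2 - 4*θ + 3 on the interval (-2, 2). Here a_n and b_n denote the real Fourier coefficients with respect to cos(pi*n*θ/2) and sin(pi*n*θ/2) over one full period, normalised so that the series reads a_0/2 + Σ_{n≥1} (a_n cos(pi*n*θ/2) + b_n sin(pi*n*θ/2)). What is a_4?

-2/pi**2

a_4 = 1/2 ∫_{-2}^{2} h(θ) cos(2*pi*θ) dθ.
Integrating by parts twice (tabular method), an antiderivative of (-2*θ**2 - 4*θ + 3) cos(2*pi*θ) is -θ**2*sin(2*pi*θ)/pi - 2*θ*sin(2*pi*θ)/pi - θ*cos(2*pi*θ)/pi**2 + sin(2*pi*θ)/(2*pi**3) + 3*sin(2*pi*θ)/(2*pi) - cos(2*pi*θ)/pi**2; evaluating from -2 to 2: ∫_{-2}^{2} (-2*θ**2 - 4*θ + 3) cos(2*pi*θ) dθ = (-3/pi**2) - (pi**(-2)) = -4/pi**2.
Hence a_4 = (1/2)·(-4/pi**2) = -2/pi**2.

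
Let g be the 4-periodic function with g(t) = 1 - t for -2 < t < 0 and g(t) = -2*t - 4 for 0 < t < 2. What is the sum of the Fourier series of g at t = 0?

-3/2

At t = 0 the one-sided limits are g(0^-) = 1 and g(0^+) = -4.
By Dirichlet's theorem the series converges to their average, [(1) + (-4)]/2 = -3/2.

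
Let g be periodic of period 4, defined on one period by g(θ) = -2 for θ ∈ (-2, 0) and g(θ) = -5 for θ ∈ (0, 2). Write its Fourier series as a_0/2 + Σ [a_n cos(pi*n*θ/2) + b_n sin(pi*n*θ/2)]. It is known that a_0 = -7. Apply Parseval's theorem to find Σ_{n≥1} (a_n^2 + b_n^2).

9/2

Parseval: a_0^2/2 + Σ_{n≥1} (a_n^2+b_n^2) = 1/2 ∫_{-2}^{2} g(θ)^2 dθ = 29.
Subtract a_0^2/2 = 49/2: Σ (a_n^2+b_n^2) = 9/2.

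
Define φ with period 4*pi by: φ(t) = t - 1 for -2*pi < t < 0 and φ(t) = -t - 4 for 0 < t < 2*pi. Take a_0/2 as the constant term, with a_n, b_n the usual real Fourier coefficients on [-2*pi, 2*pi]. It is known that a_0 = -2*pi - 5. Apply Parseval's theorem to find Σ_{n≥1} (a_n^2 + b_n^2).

9/2 + 2*pi**2/3

Parseval: a_0^2/2 + Σ_{n≥1} (a_n^2+b_n^2) = (1/(2*pi)) ∫_{-2*pi}^{2*pi} φ(t)^2 dt = 17 + 8*pi**2/3 + 10*pi.
Subtract a_0^2/2 = (5 + 2*pi)**2/2: Σ (a_n^2+b_n^2) = 9/2 + 2*pi**2/3.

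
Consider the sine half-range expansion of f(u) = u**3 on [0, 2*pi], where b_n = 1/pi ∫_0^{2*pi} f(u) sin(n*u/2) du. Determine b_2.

b_2 = 1/pi ∫_0^{2*pi} (u**3) sin(u) du.
Integrating by parts three times (tabular method), an antiderivative of (u**3) sin(u) is -u**3*cos(u) + 3*u**2*sin(u) + 6*u*cos(u) - 6*sin(u); evaluating from 0 to 2*pi: ∫_{0}^{2*pi} (u**3) sin(u) du = (-8*pi**3 + 12*pi) - (0) = -8*pi**3 + 12*pi.
Hence b_2 = (1/pi)·(-8*pi**3 + 12*pi) = 12 - 8*pi**2.

12 - 8*pi**2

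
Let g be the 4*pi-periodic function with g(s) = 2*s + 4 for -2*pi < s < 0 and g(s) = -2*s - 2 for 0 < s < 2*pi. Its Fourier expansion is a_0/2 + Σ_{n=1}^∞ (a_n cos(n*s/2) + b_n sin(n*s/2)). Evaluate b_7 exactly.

-12/(7*pi)

b_7 = (1/(2*pi)) ∫_{-2*pi}^{2*pi} g(s) sin(7*s/2) ds.
Split the integral at the breakpoints.
Integrating by parts (boundary term plus one more integral), an antiderivative of (2*s + 4) sin(7*s/2) is -4*s*cos(7*s/2)/7 + 8*sin(7*s/2)/49 - 8*cos(7*s/2)/7; evaluating from -2*pi to 0: ∫_{-2*pi}^{0} (2*s + 4) sin(7*s/2) ds = (-8/7) - (8/7 - 8*pi/7) = -16/7 + 8*pi/7.
Integrating by parts (boundary term plus one more integral), an antiderivative of (-2*s - 2) sin(7*s/2) is 4*s*cos(7*s/2)/7 - 8*sin(7*s/2)/49 + 4*cos(7*s/2)/7; evaluating from 0 to 2*pi: ∫_{0}^{2*pi} (-2*s - 2) sin(7*s/2) ds = (-8*pi/7 - 4/7) - (4/7) = -8*pi/7 - 8/7.
Summing the pieces and multiplying by (1/(2*pi)) gives b_7 = -12/(7*pi).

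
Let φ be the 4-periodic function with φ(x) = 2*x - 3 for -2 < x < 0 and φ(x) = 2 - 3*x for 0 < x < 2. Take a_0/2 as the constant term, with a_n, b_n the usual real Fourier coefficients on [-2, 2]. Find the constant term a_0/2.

-3

a_0 = 1/2 ∫_{-2}^{2} φ(x) dx = 1/2 · (-12) = -6.
So the constant term a_0/2 = -3.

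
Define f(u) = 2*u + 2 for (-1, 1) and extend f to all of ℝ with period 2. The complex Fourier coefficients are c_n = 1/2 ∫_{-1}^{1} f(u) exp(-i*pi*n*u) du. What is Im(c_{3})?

-2/(3*pi)

Since f is real-valued, Im(c_{3}) = -1/2 ∫_{-1}^{1} f(u) sin(3*pi*u) du = -b_{3}/2.
Integrating by parts (boundary term plus one more integral), an antiderivative of (2*u + 2) sin(3*pi*u) is -2*u*cos(3*pi*u)/(3*pi) + 2*sin(3*pi*u)/(9*pi**2) - 2*cos(3*pi*u)/(3*pi); evaluating from -1 to 1: ∫_{-1}^{1} (2*u + 2) sin(3*pi*u) du = (4/(3*pi)) - (0) = 4/(3*pi).
Hence Im(c_{3}) = (-1/2)·(4/(3*pi)) = -2/(3*pi).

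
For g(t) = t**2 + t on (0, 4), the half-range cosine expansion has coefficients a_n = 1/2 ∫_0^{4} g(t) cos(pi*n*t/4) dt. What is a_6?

a_6 = 1/2 ∫_0^{4} (t**2 + t) cos(3*pi*t/2) dt.
Integrating by parts twice (tabular method), an antiderivative of (t**2 + t) cos(3*pi*t/2) is 2*t**2*sin(3*pi*t/2)/(3*pi) + 2*t*sin(3*pi*t/2)/(3*pi) + 8*t*cos(3*pi*t/2)/(9*pi**2) - 16*sin(3*pi*t/2)/(27*pi**3) + 4*cos(3*pi*t/2)/(9*pi**2); evaluating from 0 to 4: ∫_{0}^{4} (t**2 + t) cos(3*pi*t/2) dt = (4/pi**2) - (4/(9*pi**2)) = 32/(9*pi**2).
Hence a_6 = (1/2)·(32/(9*pi**2)) = 16/(9*pi**2).

16/(9*pi**2)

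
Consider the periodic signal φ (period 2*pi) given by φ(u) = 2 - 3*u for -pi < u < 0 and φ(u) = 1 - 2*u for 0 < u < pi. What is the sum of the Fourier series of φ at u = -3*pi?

u = -3*pi differs from u = -pi by -1 full period(s), and the series is 2*pi-periodic.
At u = -pi the one-sided limits are φ(-pi^-) = 1 - 2*pi and φ(-pi^+) = 2 + 3*pi.
By Dirichlet's theorem the series converges to their average, [(1 - 2*pi) + (2 + 3*pi)]/2 = 3/2 + pi/2.

3/2 + pi/2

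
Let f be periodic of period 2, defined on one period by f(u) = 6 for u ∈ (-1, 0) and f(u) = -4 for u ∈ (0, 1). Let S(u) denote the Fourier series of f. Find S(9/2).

-4

u = 9/2 differs from u = 1/2 by 2 full period(s), and the series is 2-periodic.
f is continuous at u = 1/2 with value -4, so the series converges to -4 there.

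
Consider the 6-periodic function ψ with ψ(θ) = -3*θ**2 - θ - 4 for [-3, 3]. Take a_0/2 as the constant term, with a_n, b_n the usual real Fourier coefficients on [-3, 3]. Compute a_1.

108/pi**2

a_1 = 1/3 ∫_{-3}^{3} ψ(θ) cos(pi*θ/3) dθ.
Integrating by parts twice (tabular method), an antiderivative of (-3*θ**2 - θ - 4) cos(pi*θ/3) is -9*θ**2*sin(pi*θ/3)/pi - 3*θ*sin(pi*θ/3)/pi - 54*θ*cos(pi*θ/3)/pi**2 - 12*sin(pi*θ/3)/pi + 162*sin(pi*θ/3)/pi**3 - 9*cos(pi*θ/3)/pi**2; evaluating from -3 to 3: ∫_{-3}^{3} (-3*θ**2 - θ - 4) cos(pi*θ/3) dθ = (171/pi**2) - (-153/pi**2) = 324/pi**2.
Hence a_1 = (1/3)·(324/pi**2) = 108/pi**2.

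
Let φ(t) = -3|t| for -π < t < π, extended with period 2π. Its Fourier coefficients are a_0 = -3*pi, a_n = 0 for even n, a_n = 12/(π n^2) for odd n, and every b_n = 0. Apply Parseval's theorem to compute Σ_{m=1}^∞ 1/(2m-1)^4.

pi**4/96

Parseval: a_0^2/2 + Σ a_n^2 = (1/π) ∫_{-π}^{π} φ(t)^2 dt = 6*pi**2.
Subtract a_0^2/2 = 9*pi**2/2: Σ a_n^2 = 3*pi**2/2.
Only odd n contribute, with a_n^2 = 144/(π^2 n^4), so Σ_{m≥1} 1/(2m-1)^4 = π^2·(3*pi**2/2)/144 = pi**4/96.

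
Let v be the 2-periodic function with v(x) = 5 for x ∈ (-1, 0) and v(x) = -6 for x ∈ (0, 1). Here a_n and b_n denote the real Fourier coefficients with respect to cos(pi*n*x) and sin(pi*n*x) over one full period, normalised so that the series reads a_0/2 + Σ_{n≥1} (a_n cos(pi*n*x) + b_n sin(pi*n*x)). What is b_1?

-22/pi

b_1 = ∫_{-1}^{1} v(x) sin(pi*x) dx.
Split the integral at the breakpoints.
Directly, an antiderivative of (5) sin(pi*x) is -5*cos(pi*x)/pi; evaluating from -1 to 0: ∫_{-1}^{0} (5) sin(pi*x) dx = (-5/pi) - (5/pi) = -10/pi.
Directly, an antiderivative of (-6) sin(pi*x) is 6*cos(pi*x)/pi; evaluating from 0 to 1: ∫_{0}^{1} (-6) sin(pi*x) dx = (-6/pi) - (6/pi) = -12/pi.
Summing the pieces gives b_1 = -22/pi.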